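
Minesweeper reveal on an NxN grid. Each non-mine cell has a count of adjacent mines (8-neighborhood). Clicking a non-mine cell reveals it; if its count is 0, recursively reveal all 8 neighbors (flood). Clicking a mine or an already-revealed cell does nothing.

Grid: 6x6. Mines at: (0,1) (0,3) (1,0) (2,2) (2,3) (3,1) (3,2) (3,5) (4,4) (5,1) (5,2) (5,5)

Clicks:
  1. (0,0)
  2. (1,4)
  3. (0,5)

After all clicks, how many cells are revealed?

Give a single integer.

Answer: 7

Derivation:
Click 1 (0,0) count=2: revealed 1 new [(0,0)] -> total=1
Click 2 (1,4) count=2: revealed 1 new [(1,4)] -> total=2
Click 3 (0,5) count=0: revealed 5 new [(0,4) (0,5) (1,5) (2,4) (2,5)] -> total=7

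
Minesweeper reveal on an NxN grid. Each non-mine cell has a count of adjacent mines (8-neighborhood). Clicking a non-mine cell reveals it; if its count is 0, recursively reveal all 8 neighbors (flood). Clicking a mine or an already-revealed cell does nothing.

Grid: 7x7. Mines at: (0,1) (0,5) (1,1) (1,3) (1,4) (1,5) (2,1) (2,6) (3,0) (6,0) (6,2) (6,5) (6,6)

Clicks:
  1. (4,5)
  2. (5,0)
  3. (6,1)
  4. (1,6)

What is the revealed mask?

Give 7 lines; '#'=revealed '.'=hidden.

Answer: .......
......#
..####.
.######
.######
#######
.#.....

Derivation:
Click 1 (4,5) count=0: revealed 22 new [(2,2) (2,3) (2,4) (2,5) (3,1) (3,2) (3,3) (3,4) (3,5) (3,6) (4,1) (4,2) (4,3) (4,4) (4,5) (4,6) (5,1) (5,2) (5,3) (5,4) (5,5) (5,6)] -> total=22
Click 2 (5,0) count=1: revealed 1 new [(5,0)] -> total=23
Click 3 (6,1) count=2: revealed 1 new [(6,1)] -> total=24
Click 4 (1,6) count=3: revealed 1 new [(1,6)] -> total=25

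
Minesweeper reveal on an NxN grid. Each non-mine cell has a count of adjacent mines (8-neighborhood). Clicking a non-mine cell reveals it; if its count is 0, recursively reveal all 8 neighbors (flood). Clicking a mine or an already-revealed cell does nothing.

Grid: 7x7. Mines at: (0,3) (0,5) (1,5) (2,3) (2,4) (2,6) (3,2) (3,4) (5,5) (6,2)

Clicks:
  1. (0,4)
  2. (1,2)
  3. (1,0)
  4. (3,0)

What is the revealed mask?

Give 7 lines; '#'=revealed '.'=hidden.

Click 1 (0,4) count=3: revealed 1 new [(0,4)] -> total=1
Click 2 (1,2) count=2: revealed 1 new [(1,2)] -> total=2
Click 3 (1,0) count=0: revealed 16 new [(0,0) (0,1) (0,2) (1,0) (1,1) (2,0) (2,1) (2,2) (3,0) (3,1) (4,0) (4,1) (5,0) (5,1) (6,0) (6,1)] -> total=18
Click 4 (3,0) count=0: revealed 0 new [(none)] -> total=18

Answer: ###.#..
###....
###....
##.....
##.....
##.....
##.....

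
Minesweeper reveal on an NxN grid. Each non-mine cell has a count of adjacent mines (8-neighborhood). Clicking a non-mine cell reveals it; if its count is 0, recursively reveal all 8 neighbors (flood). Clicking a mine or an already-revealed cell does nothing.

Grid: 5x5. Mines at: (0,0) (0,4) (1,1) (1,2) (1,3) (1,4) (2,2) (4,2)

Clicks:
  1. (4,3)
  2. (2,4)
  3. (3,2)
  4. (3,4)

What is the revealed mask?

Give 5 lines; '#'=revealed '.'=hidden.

Click 1 (4,3) count=1: revealed 1 new [(4,3)] -> total=1
Click 2 (2,4) count=2: revealed 1 new [(2,4)] -> total=2
Click 3 (3,2) count=2: revealed 1 new [(3,2)] -> total=3
Click 4 (3,4) count=0: revealed 4 new [(2,3) (3,3) (3,4) (4,4)] -> total=7

Answer: .....
.....
...##
..###
...##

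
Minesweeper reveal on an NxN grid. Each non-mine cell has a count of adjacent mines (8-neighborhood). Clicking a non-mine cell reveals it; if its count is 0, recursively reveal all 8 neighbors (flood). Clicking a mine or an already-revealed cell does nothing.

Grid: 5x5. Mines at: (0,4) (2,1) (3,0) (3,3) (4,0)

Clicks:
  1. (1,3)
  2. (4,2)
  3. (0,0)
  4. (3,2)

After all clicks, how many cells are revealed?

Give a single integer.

Click 1 (1,3) count=1: revealed 1 new [(1,3)] -> total=1
Click 2 (4,2) count=1: revealed 1 new [(4,2)] -> total=2
Click 3 (0,0) count=0: revealed 7 new [(0,0) (0,1) (0,2) (0,3) (1,0) (1,1) (1,2)] -> total=9
Click 4 (3,2) count=2: revealed 1 new [(3,2)] -> total=10

Answer: 10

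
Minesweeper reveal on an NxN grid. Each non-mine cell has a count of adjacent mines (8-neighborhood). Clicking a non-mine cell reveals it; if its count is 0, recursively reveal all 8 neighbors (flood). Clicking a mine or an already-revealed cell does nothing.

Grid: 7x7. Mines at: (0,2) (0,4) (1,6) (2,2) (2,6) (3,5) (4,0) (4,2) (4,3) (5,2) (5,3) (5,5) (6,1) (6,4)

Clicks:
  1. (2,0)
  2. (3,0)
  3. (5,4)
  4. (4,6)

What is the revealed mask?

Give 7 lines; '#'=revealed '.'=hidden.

Click 1 (2,0) count=0: revealed 8 new [(0,0) (0,1) (1,0) (1,1) (2,0) (2,1) (3,0) (3,1)] -> total=8
Click 2 (3,0) count=1: revealed 0 new [(none)] -> total=8
Click 3 (5,4) count=4: revealed 1 new [(5,4)] -> total=9
Click 4 (4,6) count=2: revealed 1 new [(4,6)] -> total=10

Answer: ##.....
##.....
##.....
##.....
......#
....#..
.......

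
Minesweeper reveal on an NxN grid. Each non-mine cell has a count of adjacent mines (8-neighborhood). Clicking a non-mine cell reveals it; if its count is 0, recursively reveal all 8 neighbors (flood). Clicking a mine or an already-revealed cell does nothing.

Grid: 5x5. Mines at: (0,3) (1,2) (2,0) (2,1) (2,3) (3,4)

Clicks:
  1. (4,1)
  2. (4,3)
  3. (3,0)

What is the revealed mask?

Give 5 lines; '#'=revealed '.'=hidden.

Click 1 (4,1) count=0: revealed 8 new [(3,0) (3,1) (3,2) (3,3) (4,0) (4,1) (4,2) (4,3)] -> total=8
Click 2 (4,3) count=1: revealed 0 new [(none)] -> total=8
Click 3 (3,0) count=2: revealed 0 new [(none)] -> total=8

Answer: .....
.....
.....
####.
####.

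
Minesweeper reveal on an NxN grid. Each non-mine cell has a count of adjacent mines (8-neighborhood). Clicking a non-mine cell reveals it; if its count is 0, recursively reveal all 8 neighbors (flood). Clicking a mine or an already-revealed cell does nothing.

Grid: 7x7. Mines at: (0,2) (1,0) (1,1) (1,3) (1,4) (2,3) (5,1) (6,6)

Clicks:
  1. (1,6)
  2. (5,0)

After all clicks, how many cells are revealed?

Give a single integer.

Click 1 (1,6) count=0: revealed 26 new [(0,5) (0,6) (1,5) (1,6) (2,4) (2,5) (2,6) (3,2) (3,3) (3,4) (3,5) (3,6) (4,2) (4,3) (4,4) (4,5) (4,6) (5,2) (5,3) (5,4) (5,5) (5,6) (6,2) (6,3) (6,4) (6,5)] -> total=26
Click 2 (5,0) count=1: revealed 1 new [(5,0)] -> total=27

Answer: 27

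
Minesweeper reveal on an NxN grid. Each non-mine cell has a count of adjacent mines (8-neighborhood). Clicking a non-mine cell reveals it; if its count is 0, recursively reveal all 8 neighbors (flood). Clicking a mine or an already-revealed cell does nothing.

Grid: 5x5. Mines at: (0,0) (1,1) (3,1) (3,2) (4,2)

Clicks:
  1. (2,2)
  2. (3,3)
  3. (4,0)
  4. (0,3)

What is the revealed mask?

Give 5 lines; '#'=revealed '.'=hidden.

Answer: ..###
..###
..###
...##
#..##

Derivation:
Click 1 (2,2) count=3: revealed 1 new [(2,2)] -> total=1
Click 2 (3,3) count=2: revealed 1 new [(3,3)] -> total=2
Click 3 (4,0) count=1: revealed 1 new [(4,0)] -> total=3
Click 4 (0,3) count=0: revealed 11 new [(0,2) (0,3) (0,4) (1,2) (1,3) (1,4) (2,3) (2,4) (3,4) (4,3) (4,4)] -> total=14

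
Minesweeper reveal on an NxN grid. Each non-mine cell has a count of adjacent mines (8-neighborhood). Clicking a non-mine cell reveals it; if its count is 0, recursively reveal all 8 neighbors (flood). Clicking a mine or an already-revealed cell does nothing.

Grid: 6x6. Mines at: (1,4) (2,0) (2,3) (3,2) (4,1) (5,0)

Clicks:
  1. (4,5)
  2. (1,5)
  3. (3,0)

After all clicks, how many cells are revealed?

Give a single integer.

Click 1 (4,5) count=0: revealed 13 new [(2,4) (2,5) (3,3) (3,4) (3,5) (4,2) (4,3) (4,4) (4,5) (5,2) (5,3) (5,4) (5,5)] -> total=13
Click 2 (1,5) count=1: revealed 1 new [(1,5)] -> total=14
Click 3 (3,0) count=2: revealed 1 new [(3,0)] -> total=15

Answer: 15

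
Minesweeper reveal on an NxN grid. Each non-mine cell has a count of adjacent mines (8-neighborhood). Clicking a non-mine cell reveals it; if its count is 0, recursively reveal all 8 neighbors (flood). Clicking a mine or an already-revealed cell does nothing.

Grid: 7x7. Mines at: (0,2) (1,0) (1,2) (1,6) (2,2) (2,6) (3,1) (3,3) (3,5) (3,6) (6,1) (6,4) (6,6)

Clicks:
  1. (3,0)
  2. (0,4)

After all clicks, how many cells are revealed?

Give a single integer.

Click 1 (3,0) count=1: revealed 1 new [(3,0)] -> total=1
Click 2 (0,4) count=0: revealed 9 new [(0,3) (0,4) (0,5) (1,3) (1,4) (1,5) (2,3) (2,4) (2,5)] -> total=10

Answer: 10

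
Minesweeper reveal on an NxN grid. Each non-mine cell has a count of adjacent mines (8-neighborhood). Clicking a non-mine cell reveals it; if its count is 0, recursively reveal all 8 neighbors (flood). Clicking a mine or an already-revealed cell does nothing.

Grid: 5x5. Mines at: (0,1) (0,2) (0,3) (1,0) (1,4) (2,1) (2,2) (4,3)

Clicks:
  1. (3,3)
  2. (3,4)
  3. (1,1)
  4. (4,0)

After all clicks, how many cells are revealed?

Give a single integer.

Click 1 (3,3) count=2: revealed 1 new [(3,3)] -> total=1
Click 2 (3,4) count=1: revealed 1 new [(3,4)] -> total=2
Click 3 (1,1) count=5: revealed 1 new [(1,1)] -> total=3
Click 4 (4,0) count=0: revealed 6 new [(3,0) (3,1) (3,2) (4,0) (4,1) (4,2)] -> total=9

Answer: 9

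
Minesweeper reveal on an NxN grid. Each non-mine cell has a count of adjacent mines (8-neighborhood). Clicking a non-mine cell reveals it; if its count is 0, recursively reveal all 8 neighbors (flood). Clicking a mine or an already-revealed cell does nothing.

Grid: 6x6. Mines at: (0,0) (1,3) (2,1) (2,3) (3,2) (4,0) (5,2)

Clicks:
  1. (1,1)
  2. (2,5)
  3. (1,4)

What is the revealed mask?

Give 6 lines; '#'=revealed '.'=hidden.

Click 1 (1,1) count=2: revealed 1 new [(1,1)] -> total=1
Click 2 (2,5) count=0: revealed 15 new [(0,4) (0,5) (1,4) (1,5) (2,4) (2,5) (3,3) (3,4) (3,5) (4,3) (4,4) (4,5) (5,3) (5,4) (5,5)] -> total=16
Click 3 (1,4) count=2: revealed 0 new [(none)] -> total=16

Answer: ....##
.#..##
....##
...###
...###
...###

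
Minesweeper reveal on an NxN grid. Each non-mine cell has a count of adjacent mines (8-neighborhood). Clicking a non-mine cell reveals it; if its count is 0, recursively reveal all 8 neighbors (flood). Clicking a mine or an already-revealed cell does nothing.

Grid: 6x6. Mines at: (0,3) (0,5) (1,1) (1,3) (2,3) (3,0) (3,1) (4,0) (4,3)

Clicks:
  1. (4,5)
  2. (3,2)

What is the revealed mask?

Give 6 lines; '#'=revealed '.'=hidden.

Click 1 (4,5) count=0: revealed 10 new [(1,4) (1,5) (2,4) (2,5) (3,4) (3,5) (4,4) (4,5) (5,4) (5,5)] -> total=10
Click 2 (3,2) count=3: revealed 1 new [(3,2)] -> total=11

Answer: ......
....##
....##
..#.##
....##
....##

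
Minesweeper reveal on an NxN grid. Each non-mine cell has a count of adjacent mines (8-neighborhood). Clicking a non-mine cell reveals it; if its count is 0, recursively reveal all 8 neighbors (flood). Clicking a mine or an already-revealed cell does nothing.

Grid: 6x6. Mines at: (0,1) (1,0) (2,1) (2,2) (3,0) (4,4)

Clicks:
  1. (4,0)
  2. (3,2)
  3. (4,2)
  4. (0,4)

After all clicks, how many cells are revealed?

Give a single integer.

Answer: 24

Derivation:
Click 1 (4,0) count=1: revealed 1 new [(4,0)] -> total=1
Click 2 (3,2) count=2: revealed 1 new [(3,2)] -> total=2
Click 3 (4,2) count=0: revealed 9 new [(3,1) (3,3) (4,1) (4,2) (4,3) (5,0) (5,1) (5,2) (5,3)] -> total=11
Click 4 (0,4) count=0: revealed 13 new [(0,2) (0,3) (0,4) (0,5) (1,2) (1,3) (1,4) (1,5) (2,3) (2,4) (2,5) (3,4) (3,5)] -> total=24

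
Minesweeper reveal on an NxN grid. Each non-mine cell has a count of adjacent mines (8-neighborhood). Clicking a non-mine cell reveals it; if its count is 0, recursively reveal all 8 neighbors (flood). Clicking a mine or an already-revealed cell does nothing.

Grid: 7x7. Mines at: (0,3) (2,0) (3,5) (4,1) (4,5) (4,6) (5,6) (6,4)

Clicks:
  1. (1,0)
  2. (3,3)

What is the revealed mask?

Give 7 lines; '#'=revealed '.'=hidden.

Click 1 (1,0) count=1: revealed 1 new [(1,0)] -> total=1
Click 2 (3,3) count=0: revealed 18 new [(1,1) (1,2) (1,3) (1,4) (2,1) (2,2) (2,3) (2,4) (3,1) (3,2) (3,3) (3,4) (4,2) (4,3) (4,4) (5,2) (5,3) (5,4)] -> total=19

Answer: .......
#####..
.####..
.####..
..###..
..###..
.......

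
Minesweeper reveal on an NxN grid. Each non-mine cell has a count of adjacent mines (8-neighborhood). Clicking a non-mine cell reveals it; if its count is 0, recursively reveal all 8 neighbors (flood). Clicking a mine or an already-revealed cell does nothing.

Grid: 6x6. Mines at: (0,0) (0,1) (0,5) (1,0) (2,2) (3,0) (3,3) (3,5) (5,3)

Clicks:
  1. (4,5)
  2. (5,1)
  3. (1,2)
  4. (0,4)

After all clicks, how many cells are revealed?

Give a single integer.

Answer: 9

Derivation:
Click 1 (4,5) count=1: revealed 1 new [(4,5)] -> total=1
Click 2 (5,1) count=0: revealed 6 new [(4,0) (4,1) (4,2) (5,0) (5,1) (5,2)] -> total=7
Click 3 (1,2) count=2: revealed 1 new [(1,2)] -> total=8
Click 4 (0,4) count=1: revealed 1 new [(0,4)] -> total=9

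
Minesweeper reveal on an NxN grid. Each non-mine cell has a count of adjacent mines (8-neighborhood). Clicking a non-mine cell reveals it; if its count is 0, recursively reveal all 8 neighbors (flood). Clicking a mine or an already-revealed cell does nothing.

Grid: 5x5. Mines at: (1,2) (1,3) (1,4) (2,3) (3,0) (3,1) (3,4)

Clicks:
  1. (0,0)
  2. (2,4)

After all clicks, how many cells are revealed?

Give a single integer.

Click 1 (0,0) count=0: revealed 6 new [(0,0) (0,1) (1,0) (1,1) (2,0) (2,1)] -> total=6
Click 2 (2,4) count=4: revealed 1 new [(2,4)] -> total=7

Answer: 7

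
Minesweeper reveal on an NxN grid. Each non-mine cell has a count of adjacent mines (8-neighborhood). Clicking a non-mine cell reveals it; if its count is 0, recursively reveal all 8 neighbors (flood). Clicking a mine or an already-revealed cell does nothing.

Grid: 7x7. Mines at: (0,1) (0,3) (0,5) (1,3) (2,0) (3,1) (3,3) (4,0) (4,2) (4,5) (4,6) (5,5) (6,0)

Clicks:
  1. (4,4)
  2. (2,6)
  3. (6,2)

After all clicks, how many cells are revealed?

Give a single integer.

Answer: 18

Derivation:
Click 1 (4,4) count=3: revealed 1 new [(4,4)] -> total=1
Click 2 (2,6) count=0: revealed 9 new [(1,4) (1,5) (1,6) (2,4) (2,5) (2,6) (3,4) (3,5) (3,6)] -> total=10
Click 3 (6,2) count=0: revealed 8 new [(5,1) (5,2) (5,3) (5,4) (6,1) (6,2) (6,3) (6,4)] -> total=18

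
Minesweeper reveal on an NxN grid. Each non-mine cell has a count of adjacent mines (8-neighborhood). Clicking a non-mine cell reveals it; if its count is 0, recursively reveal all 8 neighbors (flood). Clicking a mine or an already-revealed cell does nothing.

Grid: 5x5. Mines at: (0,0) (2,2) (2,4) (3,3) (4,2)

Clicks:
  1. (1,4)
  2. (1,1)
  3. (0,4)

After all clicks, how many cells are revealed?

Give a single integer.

Answer: 8

Derivation:
Click 1 (1,4) count=1: revealed 1 new [(1,4)] -> total=1
Click 2 (1,1) count=2: revealed 1 new [(1,1)] -> total=2
Click 3 (0,4) count=0: revealed 6 new [(0,1) (0,2) (0,3) (0,4) (1,2) (1,3)] -> total=8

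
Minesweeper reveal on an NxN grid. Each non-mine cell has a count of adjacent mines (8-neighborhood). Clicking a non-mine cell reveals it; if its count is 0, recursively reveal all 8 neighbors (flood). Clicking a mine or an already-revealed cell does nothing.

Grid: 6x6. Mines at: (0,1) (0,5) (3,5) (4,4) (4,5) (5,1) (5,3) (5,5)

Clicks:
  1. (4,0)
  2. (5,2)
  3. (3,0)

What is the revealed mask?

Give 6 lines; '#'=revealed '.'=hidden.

Answer: ..###.
#####.
#####.
#####.
####..
..#...

Derivation:
Click 1 (4,0) count=1: revealed 1 new [(4,0)] -> total=1
Click 2 (5,2) count=2: revealed 1 new [(5,2)] -> total=2
Click 3 (3,0) count=0: revealed 21 new [(0,2) (0,3) (0,4) (1,0) (1,1) (1,2) (1,3) (1,4) (2,0) (2,1) (2,2) (2,3) (2,4) (3,0) (3,1) (3,2) (3,3) (3,4) (4,1) (4,2) (4,3)] -> total=23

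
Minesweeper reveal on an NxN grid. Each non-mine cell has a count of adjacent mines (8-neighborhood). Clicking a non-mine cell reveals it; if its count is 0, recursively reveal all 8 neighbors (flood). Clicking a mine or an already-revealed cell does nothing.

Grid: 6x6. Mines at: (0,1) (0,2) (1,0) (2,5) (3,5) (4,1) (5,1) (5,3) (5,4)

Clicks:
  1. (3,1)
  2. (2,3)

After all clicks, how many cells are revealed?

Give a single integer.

Answer: 15

Derivation:
Click 1 (3,1) count=1: revealed 1 new [(3,1)] -> total=1
Click 2 (2,3) count=0: revealed 14 new [(1,1) (1,2) (1,3) (1,4) (2,1) (2,2) (2,3) (2,4) (3,2) (3,3) (3,4) (4,2) (4,3) (4,4)] -> total=15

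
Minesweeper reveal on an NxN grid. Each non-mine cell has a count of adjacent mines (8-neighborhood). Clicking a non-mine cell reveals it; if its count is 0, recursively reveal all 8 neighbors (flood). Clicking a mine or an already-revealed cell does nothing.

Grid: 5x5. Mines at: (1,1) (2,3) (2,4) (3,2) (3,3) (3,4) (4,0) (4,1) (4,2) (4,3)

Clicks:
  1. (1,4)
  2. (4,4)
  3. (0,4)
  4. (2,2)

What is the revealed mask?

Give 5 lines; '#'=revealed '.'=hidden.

Click 1 (1,4) count=2: revealed 1 new [(1,4)] -> total=1
Click 2 (4,4) count=3: revealed 1 new [(4,4)] -> total=2
Click 3 (0,4) count=0: revealed 5 new [(0,2) (0,3) (0,4) (1,2) (1,3)] -> total=7
Click 4 (2,2) count=4: revealed 1 new [(2,2)] -> total=8

Answer: ..###
..###
..#..
.....
....#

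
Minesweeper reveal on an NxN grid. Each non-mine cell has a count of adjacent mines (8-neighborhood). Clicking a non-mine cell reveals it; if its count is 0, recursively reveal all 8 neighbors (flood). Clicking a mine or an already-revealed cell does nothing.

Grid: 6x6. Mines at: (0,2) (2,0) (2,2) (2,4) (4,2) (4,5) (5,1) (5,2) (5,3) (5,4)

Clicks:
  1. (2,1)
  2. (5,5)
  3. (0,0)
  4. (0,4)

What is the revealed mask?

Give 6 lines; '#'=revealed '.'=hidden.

Click 1 (2,1) count=2: revealed 1 new [(2,1)] -> total=1
Click 2 (5,5) count=2: revealed 1 new [(5,5)] -> total=2
Click 3 (0,0) count=0: revealed 4 new [(0,0) (0,1) (1,0) (1,1)] -> total=6
Click 4 (0,4) count=0: revealed 6 new [(0,3) (0,4) (0,5) (1,3) (1,4) (1,5)] -> total=12

Answer: ##.###
##.###
.#....
......
......
.....#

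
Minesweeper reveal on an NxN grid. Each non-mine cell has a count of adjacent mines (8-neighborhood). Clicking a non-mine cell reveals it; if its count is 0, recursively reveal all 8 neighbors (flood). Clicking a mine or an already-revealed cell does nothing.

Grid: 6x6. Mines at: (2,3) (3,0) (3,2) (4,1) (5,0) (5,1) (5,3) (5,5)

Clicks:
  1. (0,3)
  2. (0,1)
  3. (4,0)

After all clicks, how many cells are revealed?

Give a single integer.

Answer: 22

Derivation:
Click 1 (0,3) count=0: revealed 21 new [(0,0) (0,1) (0,2) (0,3) (0,4) (0,5) (1,0) (1,1) (1,2) (1,3) (1,4) (1,5) (2,0) (2,1) (2,2) (2,4) (2,5) (3,4) (3,5) (4,4) (4,5)] -> total=21
Click 2 (0,1) count=0: revealed 0 new [(none)] -> total=21
Click 3 (4,0) count=4: revealed 1 new [(4,0)] -> total=22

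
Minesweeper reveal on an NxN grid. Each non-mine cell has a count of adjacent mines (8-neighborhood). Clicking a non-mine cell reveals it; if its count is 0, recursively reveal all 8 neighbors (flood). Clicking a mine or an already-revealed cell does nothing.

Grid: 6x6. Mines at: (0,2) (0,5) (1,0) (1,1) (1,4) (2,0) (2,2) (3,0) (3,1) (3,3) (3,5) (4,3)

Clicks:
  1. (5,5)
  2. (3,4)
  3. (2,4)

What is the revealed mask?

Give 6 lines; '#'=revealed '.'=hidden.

Answer: ......
......
....#.
....#.
....##
....##

Derivation:
Click 1 (5,5) count=0: revealed 4 new [(4,4) (4,5) (5,4) (5,5)] -> total=4
Click 2 (3,4) count=3: revealed 1 new [(3,4)] -> total=5
Click 3 (2,4) count=3: revealed 1 new [(2,4)] -> total=6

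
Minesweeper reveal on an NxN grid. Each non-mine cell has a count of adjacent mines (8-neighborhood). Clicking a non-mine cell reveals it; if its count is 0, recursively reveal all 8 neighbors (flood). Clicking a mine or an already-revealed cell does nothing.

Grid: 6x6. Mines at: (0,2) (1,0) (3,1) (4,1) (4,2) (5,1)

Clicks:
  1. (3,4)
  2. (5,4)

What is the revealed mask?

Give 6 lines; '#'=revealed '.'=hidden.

Click 1 (3,4) count=0: revealed 21 new [(0,3) (0,4) (0,5) (1,2) (1,3) (1,4) (1,5) (2,2) (2,3) (2,4) (2,5) (3,2) (3,3) (3,4) (3,5) (4,3) (4,4) (4,5) (5,3) (5,4) (5,5)] -> total=21
Click 2 (5,4) count=0: revealed 0 new [(none)] -> total=21

Answer: ...###
..####
..####
..####
...###
...###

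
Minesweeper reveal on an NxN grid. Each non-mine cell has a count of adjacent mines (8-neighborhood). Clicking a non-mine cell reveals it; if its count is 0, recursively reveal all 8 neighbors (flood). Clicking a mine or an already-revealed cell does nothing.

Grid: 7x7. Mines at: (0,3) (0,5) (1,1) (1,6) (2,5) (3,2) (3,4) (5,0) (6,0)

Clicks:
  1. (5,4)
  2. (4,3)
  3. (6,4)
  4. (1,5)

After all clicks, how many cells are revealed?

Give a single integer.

Answer: 21

Derivation:
Click 1 (5,4) count=0: revealed 20 new [(3,5) (3,6) (4,1) (4,2) (4,3) (4,4) (4,5) (4,6) (5,1) (5,2) (5,3) (5,4) (5,5) (5,6) (6,1) (6,2) (6,3) (6,4) (6,5) (6,6)] -> total=20
Click 2 (4,3) count=2: revealed 0 new [(none)] -> total=20
Click 3 (6,4) count=0: revealed 0 new [(none)] -> total=20
Click 4 (1,5) count=3: revealed 1 new [(1,5)] -> total=21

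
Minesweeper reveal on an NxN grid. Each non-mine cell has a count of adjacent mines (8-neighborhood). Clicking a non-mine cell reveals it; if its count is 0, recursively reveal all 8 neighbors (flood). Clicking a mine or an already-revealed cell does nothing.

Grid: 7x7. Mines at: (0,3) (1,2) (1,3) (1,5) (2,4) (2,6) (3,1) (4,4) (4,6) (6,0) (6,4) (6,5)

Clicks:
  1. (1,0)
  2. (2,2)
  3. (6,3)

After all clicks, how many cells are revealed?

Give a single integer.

Click 1 (1,0) count=0: revealed 6 new [(0,0) (0,1) (1,0) (1,1) (2,0) (2,1)] -> total=6
Click 2 (2,2) count=3: revealed 1 new [(2,2)] -> total=7
Click 3 (6,3) count=1: revealed 1 new [(6,3)] -> total=8

Answer: 8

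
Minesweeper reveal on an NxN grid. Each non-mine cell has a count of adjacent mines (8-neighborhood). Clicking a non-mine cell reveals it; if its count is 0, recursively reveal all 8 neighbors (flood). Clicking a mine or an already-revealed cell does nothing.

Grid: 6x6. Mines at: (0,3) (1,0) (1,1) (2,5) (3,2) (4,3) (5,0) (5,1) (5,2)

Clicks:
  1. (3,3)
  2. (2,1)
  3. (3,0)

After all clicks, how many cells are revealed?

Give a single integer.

Answer: 7

Derivation:
Click 1 (3,3) count=2: revealed 1 new [(3,3)] -> total=1
Click 2 (2,1) count=3: revealed 1 new [(2,1)] -> total=2
Click 3 (3,0) count=0: revealed 5 new [(2,0) (3,0) (3,1) (4,0) (4,1)] -> total=7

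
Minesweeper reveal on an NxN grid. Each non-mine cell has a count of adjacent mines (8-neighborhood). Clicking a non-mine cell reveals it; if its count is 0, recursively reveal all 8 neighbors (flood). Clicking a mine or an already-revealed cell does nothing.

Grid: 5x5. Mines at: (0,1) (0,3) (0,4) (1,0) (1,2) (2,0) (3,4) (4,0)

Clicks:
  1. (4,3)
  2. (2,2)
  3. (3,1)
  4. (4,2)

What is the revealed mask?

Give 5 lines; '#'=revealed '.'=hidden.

Answer: .....
.....
.###.
.###.
.###.

Derivation:
Click 1 (4,3) count=1: revealed 1 new [(4,3)] -> total=1
Click 2 (2,2) count=1: revealed 1 new [(2,2)] -> total=2
Click 3 (3,1) count=2: revealed 1 new [(3,1)] -> total=3
Click 4 (4,2) count=0: revealed 6 new [(2,1) (2,3) (3,2) (3,3) (4,1) (4,2)] -> total=9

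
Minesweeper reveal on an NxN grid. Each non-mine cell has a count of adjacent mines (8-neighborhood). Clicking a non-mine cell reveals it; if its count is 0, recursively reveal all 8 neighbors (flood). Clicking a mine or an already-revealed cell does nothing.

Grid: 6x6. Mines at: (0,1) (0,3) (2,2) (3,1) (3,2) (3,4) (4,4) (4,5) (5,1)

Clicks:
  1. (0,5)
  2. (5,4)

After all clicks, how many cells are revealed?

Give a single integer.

Click 1 (0,5) count=0: revealed 6 new [(0,4) (0,5) (1,4) (1,5) (2,4) (2,5)] -> total=6
Click 2 (5,4) count=2: revealed 1 new [(5,4)] -> total=7

Answer: 7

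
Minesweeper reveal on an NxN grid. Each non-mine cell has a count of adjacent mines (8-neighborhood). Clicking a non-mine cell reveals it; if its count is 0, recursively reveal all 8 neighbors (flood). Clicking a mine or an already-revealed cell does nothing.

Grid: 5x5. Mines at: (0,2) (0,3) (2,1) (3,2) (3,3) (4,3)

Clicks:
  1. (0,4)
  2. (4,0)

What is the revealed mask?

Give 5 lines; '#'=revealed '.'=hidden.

Answer: ....#
.....
.....
##...
##...

Derivation:
Click 1 (0,4) count=1: revealed 1 new [(0,4)] -> total=1
Click 2 (4,0) count=0: revealed 4 new [(3,0) (3,1) (4,0) (4,1)] -> total=5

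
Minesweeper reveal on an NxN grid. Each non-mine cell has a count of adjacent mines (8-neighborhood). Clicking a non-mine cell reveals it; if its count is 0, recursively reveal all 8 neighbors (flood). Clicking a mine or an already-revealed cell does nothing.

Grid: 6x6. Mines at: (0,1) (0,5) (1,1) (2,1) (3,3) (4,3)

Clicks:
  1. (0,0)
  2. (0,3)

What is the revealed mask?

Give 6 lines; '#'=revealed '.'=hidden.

Click 1 (0,0) count=2: revealed 1 new [(0,0)] -> total=1
Click 2 (0,3) count=0: revealed 9 new [(0,2) (0,3) (0,4) (1,2) (1,3) (1,4) (2,2) (2,3) (2,4)] -> total=10

Answer: #.###.
..###.
..###.
......
......
......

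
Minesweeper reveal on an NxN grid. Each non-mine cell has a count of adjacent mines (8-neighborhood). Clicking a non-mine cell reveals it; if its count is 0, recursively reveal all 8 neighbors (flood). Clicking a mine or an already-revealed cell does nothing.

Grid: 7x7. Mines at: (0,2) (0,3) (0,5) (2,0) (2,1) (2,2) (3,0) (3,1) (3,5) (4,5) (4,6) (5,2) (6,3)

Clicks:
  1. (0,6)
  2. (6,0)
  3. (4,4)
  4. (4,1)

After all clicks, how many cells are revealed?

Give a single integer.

Click 1 (0,6) count=1: revealed 1 new [(0,6)] -> total=1
Click 2 (6,0) count=0: revealed 6 new [(4,0) (4,1) (5,0) (5,1) (6,0) (6,1)] -> total=7
Click 3 (4,4) count=2: revealed 1 new [(4,4)] -> total=8
Click 4 (4,1) count=3: revealed 0 new [(none)] -> total=8

Answer: 8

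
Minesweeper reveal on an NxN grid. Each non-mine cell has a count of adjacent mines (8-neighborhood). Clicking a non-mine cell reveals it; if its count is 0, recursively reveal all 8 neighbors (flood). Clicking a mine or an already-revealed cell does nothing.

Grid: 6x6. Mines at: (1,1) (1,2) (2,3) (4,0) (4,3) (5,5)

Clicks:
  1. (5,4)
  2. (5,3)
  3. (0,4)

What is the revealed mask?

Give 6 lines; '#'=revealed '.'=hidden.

Click 1 (5,4) count=2: revealed 1 new [(5,4)] -> total=1
Click 2 (5,3) count=1: revealed 1 new [(5,3)] -> total=2
Click 3 (0,4) count=0: revealed 12 new [(0,3) (0,4) (0,5) (1,3) (1,4) (1,5) (2,4) (2,5) (3,4) (3,5) (4,4) (4,5)] -> total=14

Answer: ...###
...###
....##
....##
....##
...##.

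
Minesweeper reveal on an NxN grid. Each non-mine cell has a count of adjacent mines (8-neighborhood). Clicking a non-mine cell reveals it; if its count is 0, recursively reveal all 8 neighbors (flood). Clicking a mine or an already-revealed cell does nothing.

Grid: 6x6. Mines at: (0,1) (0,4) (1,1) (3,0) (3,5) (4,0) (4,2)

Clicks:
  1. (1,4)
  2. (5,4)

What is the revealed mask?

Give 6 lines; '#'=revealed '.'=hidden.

Answer: ......
....#.
......
......
...###
...###

Derivation:
Click 1 (1,4) count=1: revealed 1 new [(1,4)] -> total=1
Click 2 (5,4) count=0: revealed 6 new [(4,3) (4,4) (4,5) (5,3) (5,4) (5,5)] -> total=7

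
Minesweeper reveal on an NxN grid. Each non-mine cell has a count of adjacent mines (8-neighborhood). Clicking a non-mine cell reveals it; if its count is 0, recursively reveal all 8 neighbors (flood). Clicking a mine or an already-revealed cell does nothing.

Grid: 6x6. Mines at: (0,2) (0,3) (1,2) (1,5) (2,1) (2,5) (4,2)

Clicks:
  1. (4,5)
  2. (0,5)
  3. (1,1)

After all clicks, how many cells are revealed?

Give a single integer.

Click 1 (4,5) count=0: revealed 9 new [(3,3) (3,4) (3,5) (4,3) (4,4) (4,5) (5,3) (5,4) (5,5)] -> total=9
Click 2 (0,5) count=1: revealed 1 new [(0,5)] -> total=10
Click 3 (1,1) count=3: revealed 1 new [(1,1)] -> total=11

Answer: 11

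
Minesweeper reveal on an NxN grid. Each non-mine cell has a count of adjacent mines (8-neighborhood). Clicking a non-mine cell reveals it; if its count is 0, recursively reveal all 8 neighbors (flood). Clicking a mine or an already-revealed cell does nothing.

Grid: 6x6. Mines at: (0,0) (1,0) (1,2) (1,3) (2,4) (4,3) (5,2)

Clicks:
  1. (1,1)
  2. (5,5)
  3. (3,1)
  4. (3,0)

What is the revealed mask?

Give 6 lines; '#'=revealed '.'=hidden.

Click 1 (1,1) count=3: revealed 1 new [(1,1)] -> total=1
Click 2 (5,5) count=0: revealed 6 new [(3,4) (3,5) (4,4) (4,5) (5,4) (5,5)] -> total=7
Click 3 (3,1) count=0: revealed 11 new [(2,0) (2,1) (2,2) (3,0) (3,1) (3,2) (4,0) (4,1) (4,2) (5,0) (5,1)] -> total=18
Click 4 (3,0) count=0: revealed 0 new [(none)] -> total=18

Answer: ......
.#....
###...
###.##
###.##
##..##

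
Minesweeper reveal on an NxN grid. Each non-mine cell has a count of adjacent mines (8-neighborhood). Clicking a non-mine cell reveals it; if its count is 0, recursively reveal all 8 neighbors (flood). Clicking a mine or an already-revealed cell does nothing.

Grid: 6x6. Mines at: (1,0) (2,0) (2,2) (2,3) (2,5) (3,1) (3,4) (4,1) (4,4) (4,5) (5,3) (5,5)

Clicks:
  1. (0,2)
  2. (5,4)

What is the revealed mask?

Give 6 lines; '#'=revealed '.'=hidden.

Answer: .#####
.#####
......
......
......
....#.

Derivation:
Click 1 (0,2) count=0: revealed 10 new [(0,1) (0,2) (0,3) (0,4) (0,5) (1,1) (1,2) (1,3) (1,4) (1,5)] -> total=10
Click 2 (5,4) count=4: revealed 1 new [(5,4)] -> total=11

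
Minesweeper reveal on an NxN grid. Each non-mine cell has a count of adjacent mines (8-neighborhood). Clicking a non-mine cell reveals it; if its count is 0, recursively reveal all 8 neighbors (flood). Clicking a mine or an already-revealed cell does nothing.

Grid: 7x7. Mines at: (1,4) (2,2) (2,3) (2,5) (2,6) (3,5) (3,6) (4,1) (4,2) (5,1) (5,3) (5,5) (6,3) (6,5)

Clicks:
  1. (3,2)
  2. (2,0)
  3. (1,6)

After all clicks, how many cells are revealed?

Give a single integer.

Answer: 14

Derivation:
Click 1 (3,2) count=4: revealed 1 new [(3,2)] -> total=1
Click 2 (2,0) count=0: revealed 12 new [(0,0) (0,1) (0,2) (0,3) (1,0) (1,1) (1,2) (1,3) (2,0) (2,1) (3,0) (3,1)] -> total=13
Click 3 (1,6) count=2: revealed 1 new [(1,6)] -> total=14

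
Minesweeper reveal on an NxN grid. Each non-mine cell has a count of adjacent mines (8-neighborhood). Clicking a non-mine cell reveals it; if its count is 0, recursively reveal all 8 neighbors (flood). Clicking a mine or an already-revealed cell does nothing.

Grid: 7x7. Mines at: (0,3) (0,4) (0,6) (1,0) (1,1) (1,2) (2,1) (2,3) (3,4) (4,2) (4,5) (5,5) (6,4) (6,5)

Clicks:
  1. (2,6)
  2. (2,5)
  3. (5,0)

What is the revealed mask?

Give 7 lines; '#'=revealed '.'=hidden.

Answer: .......
.....##
.....##
##...##
##.....
####...
####...

Derivation:
Click 1 (2,6) count=0: revealed 6 new [(1,5) (1,6) (2,5) (2,6) (3,5) (3,6)] -> total=6
Click 2 (2,5) count=1: revealed 0 new [(none)] -> total=6
Click 3 (5,0) count=0: revealed 12 new [(3,0) (3,1) (4,0) (4,1) (5,0) (5,1) (5,2) (5,3) (6,0) (6,1) (6,2) (6,3)] -> total=18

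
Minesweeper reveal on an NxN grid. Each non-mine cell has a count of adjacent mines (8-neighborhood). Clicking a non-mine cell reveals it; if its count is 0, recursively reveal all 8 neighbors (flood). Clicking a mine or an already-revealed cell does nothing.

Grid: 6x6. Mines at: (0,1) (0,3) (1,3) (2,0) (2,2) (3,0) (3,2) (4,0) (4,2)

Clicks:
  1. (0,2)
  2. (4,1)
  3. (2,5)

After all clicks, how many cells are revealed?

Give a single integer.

Click 1 (0,2) count=3: revealed 1 new [(0,2)] -> total=1
Click 2 (4,1) count=4: revealed 1 new [(4,1)] -> total=2
Click 3 (2,5) count=0: revealed 16 new [(0,4) (0,5) (1,4) (1,5) (2,3) (2,4) (2,5) (3,3) (3,4) (3,5) (4,3) (4,4) (4,5) (5,3) (5,4) (5,5)] -> total=18

Answer: 18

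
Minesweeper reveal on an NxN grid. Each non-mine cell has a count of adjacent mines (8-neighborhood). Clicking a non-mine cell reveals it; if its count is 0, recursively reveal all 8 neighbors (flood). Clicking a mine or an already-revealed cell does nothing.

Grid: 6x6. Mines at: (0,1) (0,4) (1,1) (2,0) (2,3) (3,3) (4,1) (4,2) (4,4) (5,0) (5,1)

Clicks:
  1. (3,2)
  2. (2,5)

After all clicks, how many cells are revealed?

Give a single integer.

Answer: 7

Derivation:
Click 1 (3,2) count=4: revealed 1 new [(3,2)] -> total=1
Click 2 (2,5) count=0: revealed 6 new [(1,4) (1,5) (2,4) (2,5) (3,4) (3,5)] -> total=7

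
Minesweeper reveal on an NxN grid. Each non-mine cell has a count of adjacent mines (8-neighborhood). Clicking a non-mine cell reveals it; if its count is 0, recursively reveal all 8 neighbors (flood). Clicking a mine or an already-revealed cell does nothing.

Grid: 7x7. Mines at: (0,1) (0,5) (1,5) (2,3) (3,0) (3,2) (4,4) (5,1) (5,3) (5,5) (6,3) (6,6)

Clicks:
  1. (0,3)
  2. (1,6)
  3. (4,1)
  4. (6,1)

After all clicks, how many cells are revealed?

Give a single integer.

Answer: 9

Derivation:
Click 1 (0,3) count=0: revealed 6 new [(0,2) (0,3) (0,4) (1,2) (1,3) (1,4)] -> total=6
Click 2 (1,6) count=2: revealed 1 new [(1,6)] -> total=7
Click 3 (4,1) count=3: revealed 1 new [(4,1)] -> total=8
Click 4 (6,1) count=1: revealed 1 new [(6,1)] -> total=9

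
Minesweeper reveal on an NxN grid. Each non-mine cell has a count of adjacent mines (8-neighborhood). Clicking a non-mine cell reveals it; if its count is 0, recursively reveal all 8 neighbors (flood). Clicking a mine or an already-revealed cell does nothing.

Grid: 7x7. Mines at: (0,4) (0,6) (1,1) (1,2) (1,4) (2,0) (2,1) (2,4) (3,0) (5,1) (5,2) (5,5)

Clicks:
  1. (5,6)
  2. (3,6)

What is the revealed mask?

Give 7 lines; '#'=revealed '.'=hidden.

Answer: .......
.....##
.....##
.....##
.....##
......#
.......

Derivation:
Click 1 (5,6) count=1: revealed 1 new [(5,6)] -> total=1
Click 2 (3,6) count=0: revealed 8 new [(1,5) (1,6) (2,5) (2,6) (3,5) (3,6) (4,5) (4,6)] -> total=9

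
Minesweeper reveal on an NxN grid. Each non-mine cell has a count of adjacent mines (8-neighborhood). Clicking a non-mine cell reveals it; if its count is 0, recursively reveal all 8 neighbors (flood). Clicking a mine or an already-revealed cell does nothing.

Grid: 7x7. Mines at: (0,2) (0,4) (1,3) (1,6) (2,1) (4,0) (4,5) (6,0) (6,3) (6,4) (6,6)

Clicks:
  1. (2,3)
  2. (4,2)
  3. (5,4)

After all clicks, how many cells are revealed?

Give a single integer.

Answer: 15

Derivation:
Click 1 (2,3) count=1: revealed 1 new [(2,3)] -> total=1
Click 2 (4,2) count=0: revealed 14 new [(2,2) (2,4) (3,1) (3,2) (3,3) (3,4) (4,1) (4,2) (4,3) (4,4) (5,1) (5,2) (5,3) (5,4)] -> total=15
Click 3 (5,4) count=3: revealed 0 new [(none)] -> total=15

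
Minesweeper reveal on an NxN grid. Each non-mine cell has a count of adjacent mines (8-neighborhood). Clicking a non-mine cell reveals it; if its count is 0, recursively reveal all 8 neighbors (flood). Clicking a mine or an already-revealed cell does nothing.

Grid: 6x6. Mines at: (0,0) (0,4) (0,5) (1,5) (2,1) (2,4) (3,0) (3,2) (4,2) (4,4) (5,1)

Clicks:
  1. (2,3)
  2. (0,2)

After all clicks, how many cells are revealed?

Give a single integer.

Answer: 7

Derivation:
Click 1 (2,3) count=2: revealed 1 new [(2,3)] -> total=1
Click 2 (0,2) count=0: revealed 6 new [(0,1) (0,2) (0,3) (1,1) (1,2) (1,3)] -> total=7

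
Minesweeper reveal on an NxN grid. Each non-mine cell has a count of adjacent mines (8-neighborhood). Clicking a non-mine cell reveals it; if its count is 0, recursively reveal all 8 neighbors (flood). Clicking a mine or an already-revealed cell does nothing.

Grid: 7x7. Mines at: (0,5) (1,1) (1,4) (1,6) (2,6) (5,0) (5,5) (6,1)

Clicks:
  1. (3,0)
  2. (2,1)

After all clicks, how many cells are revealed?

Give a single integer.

Click 1 (3,0) count=0: revealed 25 new [(2,0) (2,1) (2,2) (2,3) (2,4) (2,5) (3,0) (3,1) (3,2) (3,3) (3,4) (3,5) (4,0) (4,1) (4,2) (4,3) (4,4) (4,5) (5,1) (5,2) (5,3) (5,4) (6,2) (6,3) (6,4)] -> total=25
Click 2 (2,1) count=1: revealed 0 new [(none)] -> total=25

Answer: 25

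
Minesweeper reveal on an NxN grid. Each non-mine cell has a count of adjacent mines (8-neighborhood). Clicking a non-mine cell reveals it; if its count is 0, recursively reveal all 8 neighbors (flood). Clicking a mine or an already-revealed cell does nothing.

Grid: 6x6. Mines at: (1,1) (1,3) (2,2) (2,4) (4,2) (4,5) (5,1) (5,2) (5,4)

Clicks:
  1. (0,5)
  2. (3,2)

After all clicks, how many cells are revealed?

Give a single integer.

Answer: 5

Derivation:
Click 1 (0,5) count=0: revealed 4 new [(0,4) (0,5) (1,4) (1,5)] -> total=4
Click 2 (3,2) count=2: revealed 1 new [(3,2)] -> total=5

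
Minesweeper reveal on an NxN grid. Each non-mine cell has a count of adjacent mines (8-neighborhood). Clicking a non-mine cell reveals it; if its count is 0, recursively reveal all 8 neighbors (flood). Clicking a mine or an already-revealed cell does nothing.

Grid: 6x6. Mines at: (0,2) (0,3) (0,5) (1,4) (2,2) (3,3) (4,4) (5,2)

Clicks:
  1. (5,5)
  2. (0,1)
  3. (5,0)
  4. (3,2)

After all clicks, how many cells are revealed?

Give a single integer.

Click 1 (5,5) count=1: revealed 1 new [(5,5)] -> total=1
Click 2 (0,1) count=1: revealed 1 new [(0,1)] -> total=2
Click 3 (5,0) count=0: revealed 11 new [(0,0) (1,0) (1,1) (2,0) (2,1) (3,0) (3,1) (4,0) (4,1) (5,0) (5,1)] -> total=13
Click 4 (3,2) count=2: revealed 1 new [(3,2)] -> total=14

Answer: 14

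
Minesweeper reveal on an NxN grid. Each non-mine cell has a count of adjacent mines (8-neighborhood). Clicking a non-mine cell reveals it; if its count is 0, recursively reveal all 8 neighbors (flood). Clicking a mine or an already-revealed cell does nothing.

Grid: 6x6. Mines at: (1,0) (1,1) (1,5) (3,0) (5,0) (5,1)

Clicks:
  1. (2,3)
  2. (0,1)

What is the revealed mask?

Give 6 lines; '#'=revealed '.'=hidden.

Answer: .####.
..###.
.#####
.#####
.#####
..####

Derivation:
Click 1 (2,3) count=0: revealed 25 new [(0,2) (0,3) (0,4) (1,2) (1,3) (1,4) (2,1) (2,2) (2,3) (2,4) (2,5) (3,1) (3,2) (3,3) (3,4) (3,5) (4,1) (4,2) (4,3) (4,4) (4,5) (5,2) (5,3) (5,4) (5,5)] -> total=25
Click 2 (0,1) count=2: revealed 1 new [(0,1)] -> total=26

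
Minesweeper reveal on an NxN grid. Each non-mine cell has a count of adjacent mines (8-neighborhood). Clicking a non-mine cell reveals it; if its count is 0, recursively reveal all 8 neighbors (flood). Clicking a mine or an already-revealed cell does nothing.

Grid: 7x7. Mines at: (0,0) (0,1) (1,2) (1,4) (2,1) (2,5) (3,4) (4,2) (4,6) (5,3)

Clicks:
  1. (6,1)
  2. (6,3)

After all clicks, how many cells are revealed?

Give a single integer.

Answer: 11

Derivation:
Click 1 (6,1) count=0: revealed 10 new [(3,0) (3,1) (4,0) (4,1) (5,0) (5,1) (5,2) (6,0) (6,1) (6,2)] -> total=10
Click 2 (6,3) count=1: revealed 1 new [(6,3)] -> total=11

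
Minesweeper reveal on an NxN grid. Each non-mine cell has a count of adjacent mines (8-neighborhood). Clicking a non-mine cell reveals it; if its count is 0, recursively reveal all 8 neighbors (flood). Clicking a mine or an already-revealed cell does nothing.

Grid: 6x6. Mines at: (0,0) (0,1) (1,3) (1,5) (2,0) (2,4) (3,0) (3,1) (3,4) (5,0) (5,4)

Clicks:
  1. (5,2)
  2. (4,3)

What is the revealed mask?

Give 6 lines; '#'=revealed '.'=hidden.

Answer: ......
......
......
......
.###..
.###..

Derivation:
Click 1 (5,2) count=0: revealed 6 new [(4,1) (4,2) (4,3) (5,1) (5,2) (5,3)] -> total=6
Click 2 (4,3) count=2: revealed 0 new [(none)] -> total=6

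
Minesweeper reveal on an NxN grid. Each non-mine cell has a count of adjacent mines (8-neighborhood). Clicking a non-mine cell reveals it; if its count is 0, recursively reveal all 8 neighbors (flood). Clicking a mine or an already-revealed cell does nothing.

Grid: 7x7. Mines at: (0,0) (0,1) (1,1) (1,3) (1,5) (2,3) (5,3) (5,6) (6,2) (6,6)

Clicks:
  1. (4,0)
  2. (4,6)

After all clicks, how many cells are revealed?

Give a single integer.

Answer: 15

Derivation:
Click 1 (4,0) count=0: revealed 14 new [(2,0) (2,1) (2,2) (3,0) (3,1) (3,2) (4,0) (4,1) (4,2) (5,0) (5,1) (5,2) (6,0) (6,1)] -> total=14
Click 2 (4,6) count=1: revealed 1 new [(4,6)] -> total=15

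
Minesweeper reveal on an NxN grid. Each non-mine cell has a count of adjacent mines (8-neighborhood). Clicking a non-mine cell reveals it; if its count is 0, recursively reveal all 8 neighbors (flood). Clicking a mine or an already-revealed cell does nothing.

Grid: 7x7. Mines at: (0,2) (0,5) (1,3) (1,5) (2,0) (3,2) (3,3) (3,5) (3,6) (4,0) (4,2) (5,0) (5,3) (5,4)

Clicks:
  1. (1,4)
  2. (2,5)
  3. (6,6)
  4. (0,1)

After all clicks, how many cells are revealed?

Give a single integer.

Answer: 9

Derivation:
Click 1 (1,4) count=3: revealed 1 new [(1,4)] -> total=1
Click 2 (2,5) count=3: revealed 1 new [(2,5)] -> total=2
Click 3 (6,6) count=0: revealed 6 new [(4,5) (4,6) (5,5) (5,6) (6,5) (6,6)] -> total=8
Click 4 (0,1) count=1: revealed 1 new [(0,1)] -> total=9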